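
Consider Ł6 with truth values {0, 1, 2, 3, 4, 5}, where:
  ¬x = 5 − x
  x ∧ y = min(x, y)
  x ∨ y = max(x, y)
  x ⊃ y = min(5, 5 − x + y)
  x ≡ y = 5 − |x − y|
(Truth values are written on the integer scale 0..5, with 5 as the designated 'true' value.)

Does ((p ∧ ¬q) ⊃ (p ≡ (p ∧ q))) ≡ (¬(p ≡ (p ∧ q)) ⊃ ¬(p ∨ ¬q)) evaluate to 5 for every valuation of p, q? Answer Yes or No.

No

Counterexample: take p = 1, q = 0.
¬q = ¬0 = 5
p ∧ ¬q = 1 ∧ 5 = 1
p ∧ q = 1 ∧ 0 = 0
p ≡ (p ∧ q) = 1 ≡ 0 = 4
(p ∧ ¬q) ⊃ (p ≡ (p ∧ q)) = 1 ⊃ 4 = 5
p ∧ q = 1 ∧ 0 = 0
p ≡ (p ∧ q) = 1 ≡ 0 = 4
¬(p ≡ (p ∧ q)) = ¬4 = 1
¬q = ¬0 = 5
p ∨ ¬q = 1 ∨ 5 = 5
¬(p ∨ ¬q) = ¬5 = 0
¬(p ≡ (p ∧ q)) ⊃ ¬(p ∨ ¬q) = 1 ⊃ 0 = 4
((p ∧ ¬q) ⊃ (p ≡ (p ∧ q))) ≡ (¬(p ≡ (p ∧ q)) ⊃ ¬(p ∨ ¬q)) = 5 ≡ 4 = 4
This gives 4 ≠ 5.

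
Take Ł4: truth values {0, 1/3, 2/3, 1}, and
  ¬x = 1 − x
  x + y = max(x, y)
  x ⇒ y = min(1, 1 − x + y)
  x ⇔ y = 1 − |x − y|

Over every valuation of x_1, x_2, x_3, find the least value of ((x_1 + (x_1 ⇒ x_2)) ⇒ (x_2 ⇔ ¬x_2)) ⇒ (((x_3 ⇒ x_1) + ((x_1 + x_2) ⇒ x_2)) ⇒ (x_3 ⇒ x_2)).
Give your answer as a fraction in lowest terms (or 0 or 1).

2/3

Take x_1 = 0, x_2 = 1/3, x_3 = 1:
x_1 ⇒ x_2 = 0 ⇒ 1/3 = 1
x_1 + (x_1 ⇒ x_2) = 0 + 1 = 1
¬x_2 = ¬1/3 = 2/3
x_2 ⇔ ¬x_2 = 1/3 ⇔ 2/3 = 2/3
(x_1 + (x_1 ⇒ x_2)) ⇒ (x_2 ⇔ ¬x_2) = 1 ⇒ 2/3 = 2/3
x_3 ⇒ x_1 = 1 ⇒ 0 = 0
x_1 + x_2 = 0 + 1/3 = 1/3
(x_1 + x_2) ⇒ x_2 = 1/3 ⇒ 1/3 = 1
(x_3 ⇒ x_1) + ((x_1 + x_2) ⇒ x_2) = 0 + 1 = 1
x_3 ⇒ x_2 = 1 ⇒ 1/3 = 1/3
((x_3 ⇒ x_1) + ((x_1 + x_2) ⇒ x_2)) ⇒ (x_3 ⇒ x_2) = 1 ⇒ 1/3 = 1/3
((x_1 + (x_1 ⇒ x_2)) ⇒ (x_2 ⇔ ¬x_2)) ⇒ (((x_3 ⇒ x_1) + ((x_1 + x_2) ⇒ x_2)) ⇒ (x_3 ⇒ x_2)) = 2/3 ⇒ 1/3 = 2/3
No assignment yields a value below 2/3, so this is the minimum.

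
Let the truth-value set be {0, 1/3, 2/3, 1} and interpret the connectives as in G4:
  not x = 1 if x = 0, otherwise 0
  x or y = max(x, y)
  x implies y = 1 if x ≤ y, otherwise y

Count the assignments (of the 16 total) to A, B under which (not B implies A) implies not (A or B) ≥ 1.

A = 0, B = 0 ↦ 1  ≥
A = 0, B = 1/3 ↦ 0  <
A = 0, B = 2/3 ↦ 0  <
A = 0, B = 1 ↦ 0  <
A = 1/3, B = 0 ↦ 0  <
A = 1/3, B = 1/3 ↦ 0  <
A = 1/3, B = 2/3 ↦ 0  <
A = 1/3, B = 1 ↦ 0  <
A = 2/3, B = 0 ↦ 0  <
A = 2/3, B = 1/3 ↦ 0  <
A = 2/3, B = 2/3 ↦ 0  <
A = 2/3, B = 1 ↦ 0  <
A = 1, B = 0 ↦ 0  <
A = 1, B = 1/3 ↦ 0  <
A = 1, B = 2/3 ↦ 0  <
A = 1, B = 1 ↦ 0  <
So 1 of the 16 assignments meets the threshold.

1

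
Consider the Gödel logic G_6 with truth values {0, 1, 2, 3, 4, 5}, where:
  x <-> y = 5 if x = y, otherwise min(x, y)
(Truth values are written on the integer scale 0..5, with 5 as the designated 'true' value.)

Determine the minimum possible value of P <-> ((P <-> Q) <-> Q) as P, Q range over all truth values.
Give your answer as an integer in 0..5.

Take P = 1, Q = 0:
P <-> Q = 1 <-> 0 = 0
(P <-> Q) <-> Q = 0 <-> 0 = 5
P <-> ((P <-> Q) <-> Q) = 1 <-> 5 = 1
No assignment yields a value below 1, so this is the minimum.

1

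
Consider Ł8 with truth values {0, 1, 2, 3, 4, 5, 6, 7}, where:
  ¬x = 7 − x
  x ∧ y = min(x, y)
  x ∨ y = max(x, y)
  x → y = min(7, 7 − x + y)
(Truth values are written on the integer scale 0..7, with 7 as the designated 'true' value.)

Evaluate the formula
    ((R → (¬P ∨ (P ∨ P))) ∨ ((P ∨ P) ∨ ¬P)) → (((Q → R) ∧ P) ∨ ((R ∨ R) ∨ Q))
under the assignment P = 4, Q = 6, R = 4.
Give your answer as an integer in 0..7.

6

¬P = ¬4 = 3
P ∨ P = 4 ∨ 4 = 4
¬P ∨ (P ∨ P) = 3 ∨ 4 = 4
R → (¬P ∨ (P ∨ P)) = 4 → 4 = 7
P ∨ P = 4 ∨ 4 = 4
¬P = ¬4 = 3
(P ∨ P) ∨ ¬P = 4 ∨ 3 = 4
(R → (¬P ∨ (P ∨ P))) ∨ ((P ∨ P) ∨ ¬P) = 7 ∨ 4 = 7
Q → R = 6 → 4 = 5
(Q → R) ∧ P = 5 ∧ 4 = 4
R ∨ R = 4 ∨ 4 = 4
(R ∨ R) ∨ Q = 4 ∨ 6 = 6
((Q → R) ∧ P) ∨ ((R ∨ R) ∨ Q) = 4 ∨ 6 = 6
((R → (¬P ∨ (P ∨ P))) ∨ ((P ∨ P) ∨ ¬P)) → (((Q → R) ∧ P) ∨ ((R ∨ R) ∨ Q)) = 7 → 6 = 6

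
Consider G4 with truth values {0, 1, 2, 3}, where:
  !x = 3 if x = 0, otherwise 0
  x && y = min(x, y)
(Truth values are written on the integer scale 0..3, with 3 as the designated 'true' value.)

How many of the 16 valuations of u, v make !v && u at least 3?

1

u = 0, v = 0 ↦ 0  <
u = 0, v = 1 ↦ 0  <
u = 0, v = 2 ↦ 0  <
u = 0, v = 3 ↦ 0  <
u = 1, v = 0 ↦ 1  <
u = 1, v = 1 ↦ 0  <
u = 1, v = 2 ↦ 0  <
u = 1, v = 3 ↦ 0  <
u = 2, v = 0 ↦ 2  <
u = 2, v = 1 ↦ 0  <
u = 2, v = 2 ↦ 0  <
u = 2, v = 3 ↦ 0  <
u = 3, v = 0 ↦ 3  ≥
u = 3, v = 1 ↦ 0  <
u = 3, v = 2 ↦ 0  <
u = 3, v = 3 ↦ 0  <
So 1 of the 16 assignments meets the threshold.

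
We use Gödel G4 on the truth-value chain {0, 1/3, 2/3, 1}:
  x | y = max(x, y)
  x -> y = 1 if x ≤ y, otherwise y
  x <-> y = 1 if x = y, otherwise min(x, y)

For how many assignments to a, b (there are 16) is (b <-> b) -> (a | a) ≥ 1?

4

a = 0, b = 0 ↦ 0  <
a = 0, b = 1/3 ↦ 0  <
a = 0, b = 2/3 ↦ 0  <
a = 0, b = 1 ↦ 0  <
a = 1/3, b = 0 ↦ 1/3  <
a = 1/3, b = 1/3 ↦ 1/3  <
a = 1/3, b = 2/3 ↦ 1/3  <
a = 1/3, b = 1 ↦ 1/3  <
a = 2/3, b = 0 ↦ 2/3  <
a = 2/3, b = 1/3 ↦ 2/3  <
a = 2/3, b = 2/3 ↦ 2/3  <
a = 2/3, b = 1 ↦ 2/3  <
a = 1, b = 0 ↦ 1  ≥
a = 1, b = 1/3 ↦ 1  ≥
a = 1, b = 2/3 ↦ 1  ≥
a = 1, b = 1 ↦ 1  ≥
So 4 of the 16 assignments meet the threshold.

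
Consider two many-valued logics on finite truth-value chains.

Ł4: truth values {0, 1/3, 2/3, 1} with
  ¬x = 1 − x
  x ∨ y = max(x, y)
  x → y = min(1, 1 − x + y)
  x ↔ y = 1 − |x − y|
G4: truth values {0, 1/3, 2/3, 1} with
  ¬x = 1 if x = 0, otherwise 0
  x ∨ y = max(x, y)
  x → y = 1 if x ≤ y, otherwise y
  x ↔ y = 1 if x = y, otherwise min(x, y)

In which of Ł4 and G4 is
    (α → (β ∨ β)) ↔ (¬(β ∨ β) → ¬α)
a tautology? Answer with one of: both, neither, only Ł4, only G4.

In Ł4: every assignment gives 1 — tautology.
In G4: at α = 2/3, β = 1/3 the value is 1/3 — not a tautology.

only Ł4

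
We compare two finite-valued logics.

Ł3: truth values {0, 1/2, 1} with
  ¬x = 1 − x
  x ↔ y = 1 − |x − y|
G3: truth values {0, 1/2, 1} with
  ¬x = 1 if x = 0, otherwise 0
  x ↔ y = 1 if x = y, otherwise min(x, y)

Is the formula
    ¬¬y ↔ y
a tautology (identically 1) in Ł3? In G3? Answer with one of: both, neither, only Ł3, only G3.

In Ł3: every assignment gives 1 — tautology.
In G3: at y = 1/2 the value is 1/2 — not a tautology.

only Ł3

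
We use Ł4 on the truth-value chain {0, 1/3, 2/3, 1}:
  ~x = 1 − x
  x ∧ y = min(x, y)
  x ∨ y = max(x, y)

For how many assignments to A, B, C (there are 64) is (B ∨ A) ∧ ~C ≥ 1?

7

value 1: 7 assignments (counts)
value 2/3: 17 assignments
value 1/3: 21 assignments
value 0: 19 assignments
So 7 of the 64 assignments meet the threshold.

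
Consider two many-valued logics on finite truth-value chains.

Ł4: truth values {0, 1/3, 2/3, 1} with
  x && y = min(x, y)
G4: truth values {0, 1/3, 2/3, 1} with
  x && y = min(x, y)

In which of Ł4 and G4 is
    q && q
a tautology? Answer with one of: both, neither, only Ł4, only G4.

In Ł4: at q = 0 the value is 0 — not a tautology.
In G4: at q = 0 the value is 0 — not a tautology.

neither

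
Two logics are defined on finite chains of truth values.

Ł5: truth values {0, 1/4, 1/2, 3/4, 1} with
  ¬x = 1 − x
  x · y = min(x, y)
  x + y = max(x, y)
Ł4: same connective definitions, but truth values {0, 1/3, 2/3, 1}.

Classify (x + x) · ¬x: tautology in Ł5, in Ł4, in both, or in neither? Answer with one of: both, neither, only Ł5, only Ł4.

In Ł5: at x = 0 the value is 0 — not a tautology.
In Ł4: at x = 0 the value is 0 — not a tautology.

neither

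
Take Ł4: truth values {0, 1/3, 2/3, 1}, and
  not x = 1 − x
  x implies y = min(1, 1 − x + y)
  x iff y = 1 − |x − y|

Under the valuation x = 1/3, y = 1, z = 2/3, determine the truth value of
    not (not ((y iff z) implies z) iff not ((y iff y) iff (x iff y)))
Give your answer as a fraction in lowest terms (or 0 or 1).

2/3

y iff z = 1 iff 2/3 = 2/3
(y iff z) implies z = 2/3 implies 2/3 = 1
not ((y iff z) implies z) = not 1 = 0
y iff y = 1 iff 1 = 1
x iff y = 1/3 iff 1 = 1/3
(y iff y) iff (x iff y) = 1 iff 1/3 = 1/3
not ((y iff y) iff (x iff y)) = not 1/3 = 2/3
not ((y iff z) implies z) iff not ((y iff y) iff (x iff y)) = 0 iff 2/3 = 1/3
not (not ((y iff z) implies z) iff not ((y iff y) iff (x iff y))) = not 1/3 = 2/3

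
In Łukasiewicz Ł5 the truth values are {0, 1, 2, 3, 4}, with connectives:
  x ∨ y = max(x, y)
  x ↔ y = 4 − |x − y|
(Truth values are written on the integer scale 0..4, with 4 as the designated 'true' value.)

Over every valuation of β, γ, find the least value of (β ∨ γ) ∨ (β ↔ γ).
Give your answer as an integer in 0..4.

Take β = 0, γ = 2:
β ∨ γ = 0 ∨ 2 = 2
β ↔ γ = 0 ↔ 2 = 2
(β ∨ γ) ∨ (β ↔ γ) = 2 ∨ 2 = 2
No assignment yields a value below 2, so this is the minimum.

2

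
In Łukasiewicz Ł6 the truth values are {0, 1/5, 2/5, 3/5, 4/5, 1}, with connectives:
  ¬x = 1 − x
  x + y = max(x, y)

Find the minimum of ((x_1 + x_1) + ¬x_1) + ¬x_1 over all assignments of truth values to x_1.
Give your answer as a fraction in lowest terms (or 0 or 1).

Take x_1 = 2/5:
x_1 + x_1 = 2/5 + 2/5 = 2/5
¬x_1 = ¬2/5 = 3/5
(x_1 + x_1) + ¬x_1 = 2/5 + 3/5 = 3/5
¬x_1 = ¬2/5 = 3/5
((x_1 + x_1) + ¬x_1) + ¬x_1 = 3/5 + 3/5 = 3/5
No assignment yields a value below 3/5, so this is the minimum.

3/5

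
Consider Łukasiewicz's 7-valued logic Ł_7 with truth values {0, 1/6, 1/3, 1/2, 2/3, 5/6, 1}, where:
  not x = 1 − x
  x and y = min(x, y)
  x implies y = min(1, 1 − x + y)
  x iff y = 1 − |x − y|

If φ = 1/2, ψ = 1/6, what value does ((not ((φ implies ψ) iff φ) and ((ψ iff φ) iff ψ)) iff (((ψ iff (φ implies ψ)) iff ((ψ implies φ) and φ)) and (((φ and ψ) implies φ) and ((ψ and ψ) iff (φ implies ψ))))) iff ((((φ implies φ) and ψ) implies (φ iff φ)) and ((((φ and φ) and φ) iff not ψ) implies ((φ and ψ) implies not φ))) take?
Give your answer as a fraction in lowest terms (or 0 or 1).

2/3

φ implies ψ = 1/2 implies 1/6 = 2/3
(φ implies ψ) iff φ = 2/3 iff 1/2 = 5/6
not ((φ implies ψ) iff φ) = not 5/6 = 1/6
ψ iff φ = 1/6 iff 1/2 = 2/3
(ψ iff φ) iff ψ = 2/3 iff 1/6 = 1/2
not ((φ implies ψ) iff φ) and ((ψ iff φ) iff ψ) = 1/6 and 1/2 = 1/6
φ implies ψ = 1/2 implies 1/6 = 2/3
ψ iff (φ implies ψ) = 1/6 iff 2/3 = 1/2
ψ implies φ = 1/6 implies 1/2 = 1
(ψ implies φ) and φ = 1 and 1/2 = 1/2
(ψ iff (φ implies ψ)) iff ((ψ implies φ) and φ) = 1/2 iff 1/2 = 1
φ and ψ = 1/2 and 1/6 = 1/6
(φ and ψ) implies φ = 1/6 implies 1/2 = 1
ψ and ψ = 1/6 and 1/6 = 1/6
φ implies ψ = 1/2 implies 1/6 = 2/3
(ψ and ψ) iff (φ implies ψ) = 1/6 iff 2/3 = 1/2
((φ and ψ) implies φ) and ((ψ and ψ) iff (φ implies ψ)) = 1 and 1/2 = 1/2
((ψ iff (φ implies ψ)) iff ((ψ implies φ) and φ)) and (((φ and ψ) implies φ) and ((ψ and ψ) iff (φ implies ψ))) = 1 and 1/2 = 1/2
(not ((φ implies ψ) iff φ) and ((ψ iff φ) iff ψ)) iff (((ψ iff (φ implies ψ)) iff ((ψ implies φ) and φ)) and (((φ and ψ) implies φ) and ((ψ and ψ) iff (φ implies ψ)))) = 1/6 iff 1/2 = 2/3
φ implies φ = 1/2 implies 1/2 = 1
(φ implies φ) and ψ = 1 and 1/6 = 1/6
φ iff φ = 1/2 iff 1/2 = 1
((φ implies φ) and ψ) implies (φ iff φ) = 1/6 implies 1 = 1
φ and φ = 1/2 and 1/2 = 1/2
(φ and φ) and φ = 1/2 and 1/2 = 1/2
not ψ = not 1/6 = 5/6
((φ and φ) and φ) iff not ψ = 1/2 iff 5/6 = 2/3
φ and ψ = 1/2 and 1/6 = 1/6
not φ = not 1/2 = 1/2
(φ and ψ) implies not φ = 1/6 implies 1/2 = 1
(((φ and φ) and φ) iff not ψ) implies ((φ and ψ) implies not φ) = 2/3 implies 1 = 1
(((φ implies φ) and ψ) implies (φ iff φ)) and ((((φ and φ) and φ) iff not ψ) implies ((φ and ψ) implies not φ)) = 1 and 1 = 1
((not ((φ implies ψ) iff φ) and ((ψ iff φ) iff ψ)) iff (((ψ iff (φ implies ψ)) iff ((ψ implies φ) and φ)) and (((φ and ψ) implies φ) and ((ψ and ψ) iff (φ implies ψ))))) iff ((((φ implies φ) and ψ) implies (φ iff φ)) and ((((φ and φ) and φ) iff not ψ) implies ((φ and ψ) implies not φ))) = 2/3 iff 1 = 2/3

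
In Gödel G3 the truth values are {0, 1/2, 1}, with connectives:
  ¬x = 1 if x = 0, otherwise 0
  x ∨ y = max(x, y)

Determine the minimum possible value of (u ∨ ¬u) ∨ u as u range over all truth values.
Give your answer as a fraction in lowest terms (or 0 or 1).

Take u = 1/2:
¬u = ¬1/2 = 0
u ∨ ¬u = 1/2 ∨ 0 = 1/2
(u ∨ ¬u) ∨ u = 1/2 ∨ 1/2 = 1/2
No assignment yields a value below 1/2, so this is the minimum.

1/2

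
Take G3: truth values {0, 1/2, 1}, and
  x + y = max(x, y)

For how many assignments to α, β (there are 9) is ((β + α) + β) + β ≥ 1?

α = 0, β = 0 ↦ 0  <
α = 0, β = 1/2 ↦ 1/2  <
α = 0, β = 1 ↦ 1  ≥
α = 1/2, β = 0 ↦ 1/2  <
α = 1/2, β = 1/2 ↦ 1/2  <
α = 1/2, β = 1 ↦ 1  ≥
α = 1, β = 0 ↦ 1  ≥
α = 1, β = 1/2 ↦ 1  ≥
α = 1, β = 1 ↦ 1  ≥
So 5 of the 9 assignments meet the threshold.

5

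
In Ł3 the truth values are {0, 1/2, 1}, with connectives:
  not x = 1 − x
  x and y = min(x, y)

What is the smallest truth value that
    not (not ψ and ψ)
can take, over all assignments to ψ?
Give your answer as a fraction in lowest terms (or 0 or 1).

1/2

Take ψ = 1/2:
not ψ = not 1/2 = 1/2
not ψ and ψ = 1/2 and 1/2 = 1/2
not (not ψ and ψ) = not 1/2 = 1/2
No assignment yields a value below 1/2, so this is the minimum.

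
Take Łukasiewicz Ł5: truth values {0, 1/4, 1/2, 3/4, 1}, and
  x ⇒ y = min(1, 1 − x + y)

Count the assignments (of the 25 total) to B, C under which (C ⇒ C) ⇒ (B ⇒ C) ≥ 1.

15

value 1: 15 assignments (counts)
value 3/4: 4 assignments
value 1/2: 3 assignments
value 1/4: 2 assignments
value 0: 1 assignment
So 15 of the 25 assignments meet the threshold.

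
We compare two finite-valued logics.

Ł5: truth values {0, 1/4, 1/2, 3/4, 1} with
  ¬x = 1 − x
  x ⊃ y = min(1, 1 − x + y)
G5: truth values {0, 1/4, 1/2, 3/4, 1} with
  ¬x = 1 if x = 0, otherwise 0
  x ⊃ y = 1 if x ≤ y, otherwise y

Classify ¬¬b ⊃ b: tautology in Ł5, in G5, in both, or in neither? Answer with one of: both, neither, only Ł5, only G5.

only Ł5

In Ł5: every assignment gives 1 — tautology.
In G5: at b = 1/4 the value is 1/4 — not a tautology.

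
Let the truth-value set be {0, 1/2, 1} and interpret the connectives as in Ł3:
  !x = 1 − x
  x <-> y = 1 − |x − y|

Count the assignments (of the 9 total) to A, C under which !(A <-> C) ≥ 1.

A = 0, C = 0 ↦ 0  <
A = 0, C = 1/2 ↦ 1/2  <
A = 0, C = 1 ↦ 1  ≥
A = 1/2, C = 0 ↦ 1/2  <
A = 1/2, C = 1/2 ↦ 0  <
A = 1/2, C = 1 ↦ 1/2  <
A = 1, C = 0 ↦ 1  ≥
A = 1, C = 1/2 ↦ 1/2  <
A = 1, C = 1 ↦ 0  <
So 2 of the 9 assignments meet the threshold.

2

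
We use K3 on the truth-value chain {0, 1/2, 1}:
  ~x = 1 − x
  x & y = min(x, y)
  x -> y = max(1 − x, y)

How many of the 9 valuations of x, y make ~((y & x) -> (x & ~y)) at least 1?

1

x = 0, y = 0 ↦ 0  <
x = 0, y = 1/2 ↦ 0  <
x = 0, y = 1 ↦ 0  <
x = 1/2, y = 0 ↦ 0  <
x = 1/2, y = 1/2 ↦ 1/2  <
x = 1/2, y = 1 ↦ 1/2  <
x = 1, y = 0 ↦ 0  <
x = 1, y = 1/2 ↦ 1/2  <
x = 1, y = 1 ↦ 1  ≥
So 1 of the 9 assignments meets the threshold.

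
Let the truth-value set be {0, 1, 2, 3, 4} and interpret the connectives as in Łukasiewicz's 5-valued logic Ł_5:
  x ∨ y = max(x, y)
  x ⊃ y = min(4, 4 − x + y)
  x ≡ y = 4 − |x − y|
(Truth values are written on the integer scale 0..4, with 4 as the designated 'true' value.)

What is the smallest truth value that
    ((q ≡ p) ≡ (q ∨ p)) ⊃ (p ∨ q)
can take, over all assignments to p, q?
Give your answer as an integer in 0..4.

Take p = 0, q = 2:
q ≡ p = 2 ≡ 0 = 2
q ∨ p = 2 ∨ 0 = 2
(q ≡ p) ≡ (q ∨ p) = 2 ≡ 2 = 4
p ∨ q = 0 ∨ 2 = 2
((q ≡ p) ≡ (q ∨ p)) ⊃ (p ∨ q) = 4 ⊃ 2 = 2
No assignment yields a value below 2, so this is the minimum.

2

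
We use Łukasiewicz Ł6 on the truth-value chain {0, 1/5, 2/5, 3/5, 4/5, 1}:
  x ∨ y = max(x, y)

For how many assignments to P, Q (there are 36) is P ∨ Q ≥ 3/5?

value 1: 11 assignments (counts)
value 4/5: 9 assignments (counts)
value 3/5: 7 assignments (counts)
value 2/5: 5 assignments
value 1/5: 3 assignments
value 0: 1 assignment
So 27 of the 36 assignments meet the threshold.

27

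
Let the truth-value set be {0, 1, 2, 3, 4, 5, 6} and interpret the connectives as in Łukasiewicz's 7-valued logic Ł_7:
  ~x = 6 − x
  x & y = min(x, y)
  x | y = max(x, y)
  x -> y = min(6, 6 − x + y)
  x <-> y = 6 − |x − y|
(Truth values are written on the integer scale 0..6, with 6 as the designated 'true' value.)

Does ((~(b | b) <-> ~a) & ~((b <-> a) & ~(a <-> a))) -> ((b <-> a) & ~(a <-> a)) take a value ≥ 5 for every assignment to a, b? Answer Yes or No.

No

Counterexample: take a = 0, b = 0.
b | b = 0 | 0 = 0
~(b | b) = ~0 = 6
~a = ~0 = 6
~(b | b) <-> ~a = 6 <-> 6 = 6
b <-> a = 0 <-> 0 = 6
a <-> a = 0 <-> 0 = 6
~(a <-> a) = ~6 = 0
(b <-> a) & ~(a <-> a) = 6 & 0 = 0
~((b <-> a) & ~(a <-> a)) = ~0 = 6
(~(b | b) <-> ~a) & ~((b <-> a) & ~(a <-> a)) = 6 & 6 = 6
b <-> a = 0 <-> 0 = 6
a <-> a = 0 <-> 0 = 6
~(a <-> a) = ~6 = 0
(b <-> a) & ~(a <-> a) = 6 & 0 = 0
((~(b | b) <-> ~a) & ~((b <-> a) & ~(a <-> a))) -> ((b <-> a) & ~(a <-> a)) = 6 -> 0 = 0
This gives 0, which is below 5.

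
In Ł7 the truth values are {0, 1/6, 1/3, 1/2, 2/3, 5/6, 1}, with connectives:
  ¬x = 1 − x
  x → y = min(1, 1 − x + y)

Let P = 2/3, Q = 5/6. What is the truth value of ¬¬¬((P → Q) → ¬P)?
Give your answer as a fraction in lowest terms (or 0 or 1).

2/3

P → Q = 2/3 → 5/6 = 1
¬P = ¬2/3 = 1/3
(P → Q) → ¬P = 1 → 1/3 = 1/3
¬((P → Q) → ¬P) = ¬1/3 = 2/3
¬¬((P → Q) → ¬P) = ¬2/3 = 1/3
¬¬¬((P → Q) → ¬P) = ¬1/3 = 2/3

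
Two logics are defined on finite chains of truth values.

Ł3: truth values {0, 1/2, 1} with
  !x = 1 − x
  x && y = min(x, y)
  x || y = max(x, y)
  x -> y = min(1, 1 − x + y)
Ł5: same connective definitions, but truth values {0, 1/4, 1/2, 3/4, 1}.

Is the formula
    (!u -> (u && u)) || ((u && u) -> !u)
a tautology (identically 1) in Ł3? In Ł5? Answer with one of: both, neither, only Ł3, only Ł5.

In Ł3: every assignment gives 1 — tautology.
In Ł5: every assignment gives 1 — tautology.

both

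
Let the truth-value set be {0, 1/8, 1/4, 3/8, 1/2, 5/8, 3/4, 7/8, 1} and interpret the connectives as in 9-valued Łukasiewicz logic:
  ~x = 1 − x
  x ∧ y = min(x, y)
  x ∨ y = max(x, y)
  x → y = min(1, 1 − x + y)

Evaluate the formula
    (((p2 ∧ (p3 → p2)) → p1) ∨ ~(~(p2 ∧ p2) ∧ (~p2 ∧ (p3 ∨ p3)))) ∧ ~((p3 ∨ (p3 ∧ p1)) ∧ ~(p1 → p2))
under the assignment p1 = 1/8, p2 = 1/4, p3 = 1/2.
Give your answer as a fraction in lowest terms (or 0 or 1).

7/8

p3 → p2 = 1/2 → 1/4 = 3/4
p2 ∧ (p3 → p2) = 1/4 ∧ 3/4 = 1/4
(p2 ∧ (p3 → p2)) → p1 = 1/4 → 1/8 = 7/8
p2 ∧ p2 = 1/4 ∧ 1/4 = 1/4
~(p2 ∧ p2) = ~1/4 = 3/4
~p2 = ~1/4 = 3/4
p3 ∨ p3 = 1/2 ∨ 1/2 = 1/2
~p2 ∧ (p3 ∨ p3) = 3/4 ∧ 1/2 = 1/2
~(p2 ∧ p2) ∧ (~p2 ∧ (p3 ∨ p3)) = 3/4 ∧ 1/2 = 1/2
~(~(p2 ∧ p2) ∧ (~p2 ∧ (p3 ∨ p3))) = ~1/2 = 1/2
((p2 ∧ (p3 → p2)) → p1) ∨ ~(~(p2 ∧ p2) ∧ (~p2 ∧ (p3 ∨ p3))) = 7/8 ∨ 1/2 = 7/8
p3 ∧ p1 = 1/2 ∧ 1/8 = 1/8
p3 ∨ (p3 ∧ p1) = 1/2 ∨ 1/8 = 1/2
p1 → p2 = 1/8 → 1/4 = 1
~(p1 → p2) = ~1 = 0
(p3 ∨ (p3 ∧ p1)) ∧ ~(p1 → p2) = 1/2 ∧ 0 = 0
~((p3 ∨ (p3 ∧ p1)) ∧ ~(p1 → p2)) = ~0 = 1
(((p2 ∧ (p3 → p2)) → p1) ∨ ~(~(p2 ∧ p2) ∧ (~p2 ∧ (p3 ∨ p3)))) ∧ ~((p3 ∨ (p3 ∧ p1)) ∧ ~(p1 → p2)) = 7/8 ∧ 1 = 7/8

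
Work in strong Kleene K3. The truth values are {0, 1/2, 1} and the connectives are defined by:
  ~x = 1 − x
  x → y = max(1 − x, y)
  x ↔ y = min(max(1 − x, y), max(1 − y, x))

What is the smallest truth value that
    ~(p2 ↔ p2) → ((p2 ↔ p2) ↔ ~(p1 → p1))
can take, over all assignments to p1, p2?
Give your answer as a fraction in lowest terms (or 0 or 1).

Take p1 = 0, p2 = 1/2:
p2 ↔ p2 = 1/2 ↔ 1/2 = 1/2
~(p2 ↔ p2) = ~1/2 = 1/2
p2 ↔ p2 = 1/2 ↔ 1/2 = 1/2
p1 → p1 = 0 → 0 = 1
~(p1 → p1) = ~1 = 0
(p2 ↔ p2) ↔ ~(p1 → p1) = 1/2 ↔ 0 = 1/2
~(p2 ↔ p2) → ((p2 ↔ p2) ↔ ~(p1 → p1)) = 1/2 → 1/2 = 1/2
No assignment yields a value below 1/2, so this is the minimum.

1/2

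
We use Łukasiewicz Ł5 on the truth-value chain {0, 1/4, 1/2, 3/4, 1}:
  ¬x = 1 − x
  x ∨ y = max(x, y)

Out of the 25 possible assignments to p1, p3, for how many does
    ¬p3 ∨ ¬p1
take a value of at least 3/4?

16

value 1: 9 assignments (counts)
value 3/4: 7 assignments (counts)
value 1/2: 5 assignments
value 1/4: 3 assignments
value 0: 1 assignment
So 16 of the 25 assignments meet the threshold.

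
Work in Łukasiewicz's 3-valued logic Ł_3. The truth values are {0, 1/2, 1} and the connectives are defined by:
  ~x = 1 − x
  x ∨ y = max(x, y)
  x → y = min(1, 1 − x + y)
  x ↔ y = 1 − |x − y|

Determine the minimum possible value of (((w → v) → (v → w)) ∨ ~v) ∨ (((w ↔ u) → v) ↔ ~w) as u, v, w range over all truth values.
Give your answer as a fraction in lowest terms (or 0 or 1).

Take u = 0, v = 1/2, w = 0:
w → v = 0 → 1/2 = 1
v → w = 1/2 → 0 = 1/2
(w → v) → (v → w) = 1 → 1/2 = 1/2
~v = ~1/2 = 1/2
((w → v) → (v → w)) ∨ ~v = 1/2 ∨ 1/2 = 1/2
w ↔ u = 0 ↔ 0 = 1
(w ↔ u) → v = 1 → 1/2 = 1/2
~w = ~0 = 1
((w ↔ u) → v) ↔ ~w = 1/2 ↔ 1 = 1/2
(((w → v) → (v → w)) ∨ ~v) ∨ (((w ↔ u) → v) ↔ ~w) = 1/2 ∨ 1/2 = 1/2
No assignment yields a value below 1/2, so this is the minimum.

1/2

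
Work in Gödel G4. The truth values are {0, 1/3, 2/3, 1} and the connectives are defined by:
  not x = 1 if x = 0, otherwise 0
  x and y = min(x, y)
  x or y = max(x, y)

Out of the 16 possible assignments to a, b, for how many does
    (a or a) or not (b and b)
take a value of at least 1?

7

a = 0, b = 0 ↦ 1  ≥
a = 0, b = 1/3 ↦ 0  <
a = 0, b = 2/3 ↦ 0  <
a = 0, b = 1 ↦ 0  <
a = 1/3, b = 0 ↦ 1  ≥
a = 1/3, b = 1/3 ↦ 1/3  <
a = 1/3, b = 2/3 ↦ 1/3  <
a = 1/3, b = 1 ↦ 1/3  <
a = 2/3, b = 0 ↦ 1  ≥
a = 2/3, b = 1/3 ↦ 2/3  <
a = 2/3, b = 2/3 ↦ 2/3  <
a = 2/3, b = 1 ↦ 2/3  <
a = 1, b = 0 ↦ 1  ≥
a = 1, b = 1/3 ↦ 1  ≥
a = 1, b = 2/3 ↦ 1  ≥
a = 1, b = 1 ↦ 1  ≥
So 7 of the 16 assignments meet the threshold.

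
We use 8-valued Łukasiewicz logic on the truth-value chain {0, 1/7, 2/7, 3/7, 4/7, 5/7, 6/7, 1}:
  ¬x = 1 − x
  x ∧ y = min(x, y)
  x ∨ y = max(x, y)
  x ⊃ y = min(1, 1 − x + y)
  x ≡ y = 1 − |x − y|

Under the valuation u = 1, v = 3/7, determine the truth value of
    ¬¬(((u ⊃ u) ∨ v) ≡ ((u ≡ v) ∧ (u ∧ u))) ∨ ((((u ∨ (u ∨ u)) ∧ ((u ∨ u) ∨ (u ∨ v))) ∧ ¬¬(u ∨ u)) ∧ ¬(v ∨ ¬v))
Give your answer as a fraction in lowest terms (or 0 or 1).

u ⊃ u = 1 ⊃ 1 = 1
(u ⊃ u) ∨ v = 1 ∨ 3/7 = 1
u ≡ v = 1 ≡ 3/7 = 3/7
u ∧ u = 1 ∧ 1 = 1
(u ≡ v) ∧ (u ∧ u) = 3/7 ∧ 1 = 3/7
((u ⊃ u) ∨ v) ≡ ((u ≡ v) ∧ (u ∧ u)) = 1 ≡ 3/7 = 3/7
¬(((u ⊃ u) ∨ v) ≡ ((u ≡ v) ∧ (u ∧ u))) = ¬3/7 = 4/7
¬¬(((u ⊃ u) ∨ v) ≡ ((u ≡ v) ∧ (u ∧ u))) = ¬4/7 = 3/7
u ∨ u = 1 ∨ 1 = 1
u ∨ (u ∨ u) = 1 ∨ 1 = 1
u ∨ u = 1 ∨ 1 = 1
u ∨ v = 1 ∨ 3/7 = 1
(u ∨ u) ∨ (u ∨ v) = 1 ∨ 1 = 1
(u ∨ (u ∨ u)) ∧ ((u ∨ u) ∨ (u ∨ v)) = 1 ∧ 1 = 1
u ∨ u = 1 ∨ 1 = 1
¬(u ∨ u) = ¬1 = 0
¬¬(u ∨ u) = ¬0 = 1
((u ∨ (u ∨ u)) ∧ ((u ∨ u) ∨ (u ∨ v))) ∧ ¬¬(u ∨ u) = 1 ∧ 1 = 1
¬v = ¬3/7 = 4/7
v ∨ ¬v = 3/7 ∨ 4/7 = 4/7
¬(v ∨ ¬v) = ¬4/7 = 3/7
(((u ∨ (u ∨ u)) ∧ ((u ∨ u) ∨ (u ∨ v))) ∧ ¬¬(u ∨ u)) ∧ ¬(v ∨ ¬v) = 1 ∧ 3/7 = 3/7
¬¬(((u ⊃ u) ∨ v) ≡ ((u ≡ v) ∧ (u ∧ u))) ∨ ((((u ∨ (u ∨ u)) ∧ ((u ∨ u) ∨ (u ∨ v))) ∧ ¬¬(u ∨ u)) ∧ ¬(v ∨ ¬v)) = 3/7 ∨ 3/7 = 3/7

3/7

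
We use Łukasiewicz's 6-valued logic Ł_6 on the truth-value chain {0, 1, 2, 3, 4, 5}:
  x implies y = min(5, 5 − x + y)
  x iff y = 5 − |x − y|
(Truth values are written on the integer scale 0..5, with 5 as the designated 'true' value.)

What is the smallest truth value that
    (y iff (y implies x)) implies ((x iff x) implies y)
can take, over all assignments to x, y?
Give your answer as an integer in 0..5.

Take x = 0, y = 2:
y implies x = 2 implies 0 = 3
y iff (y implies x) = 2 iff 3 = 4
x iff x = 0 iff 0 = 5
(x iff x) implies y = 5 implies 2 = 2
(y iff (y implies x)) implies ((x iff x) implies y) = 4 implies 2 = 3
No assignment yields a value below 3, so this is the minimum.

3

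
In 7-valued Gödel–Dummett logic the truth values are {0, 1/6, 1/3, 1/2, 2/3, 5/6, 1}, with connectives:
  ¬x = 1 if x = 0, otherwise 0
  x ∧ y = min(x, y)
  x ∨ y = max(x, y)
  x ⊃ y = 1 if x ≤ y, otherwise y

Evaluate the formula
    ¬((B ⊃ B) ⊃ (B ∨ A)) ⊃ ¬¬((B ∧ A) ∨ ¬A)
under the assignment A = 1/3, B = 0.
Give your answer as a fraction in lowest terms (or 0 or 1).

1

B ⊃ B = 0 ⊃ 0 = 1
B ∨ A = 0 ∨ 1/3 = 1/3
(B ⊃ B) ⊃ (B ∨ A) = 1 ⊃ 1/3 = 1/3
¬((B ⊃ B) ⊃ (B ∨ A)) = ¬1/3 = 0
B ∧ A = 0 ∧ 1/3 = 0
¬A = ¬1/3 = 0
(B ∧ A) ∨ ¬A = 0 ∨ 0 = 0
¬((B ∧ A) ∨ ¬A) = ¬0 = 1
¬¬((B ∧ A) ∨ ¬A) = ¬1 = 0
¬((B ⊃ B) ⊃ (B ∨ A)) ⊃ ¬¬((B ∧ A) ∨ ¬A) = 0 ⊃ 0 = 1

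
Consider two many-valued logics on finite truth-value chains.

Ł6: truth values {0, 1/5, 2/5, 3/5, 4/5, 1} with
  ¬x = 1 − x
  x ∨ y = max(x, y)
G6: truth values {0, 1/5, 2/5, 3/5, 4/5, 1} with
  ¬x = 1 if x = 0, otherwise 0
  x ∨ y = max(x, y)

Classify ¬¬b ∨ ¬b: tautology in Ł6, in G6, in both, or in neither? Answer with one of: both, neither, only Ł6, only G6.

In Ł6: at b = 1/5 the value is 4/5 — not a tautology.
In G6: every assignment gives 1 — tautology.

only G6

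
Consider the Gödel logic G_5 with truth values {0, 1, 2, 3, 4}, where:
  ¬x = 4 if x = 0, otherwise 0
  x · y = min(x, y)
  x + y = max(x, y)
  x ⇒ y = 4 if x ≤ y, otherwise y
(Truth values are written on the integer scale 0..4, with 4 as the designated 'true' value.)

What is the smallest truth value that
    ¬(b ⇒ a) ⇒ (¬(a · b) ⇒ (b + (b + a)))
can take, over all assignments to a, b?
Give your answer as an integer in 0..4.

1

Take a = 0, b = 1:
b ⇒ a = 1 ⇒ 0 = 0
¬(b ⇒ a) = ¬0 = 4
a · b = 0 · 1 = 0
¬(a · b) = ¬0 = 4
b + a = 1 + 0 = 1
b + (b + a) = 1 + 1 = 1
¬(a · b) ⇒ (b + (b + a)) = 4 ⇒ 1 = 1
¬(b ⇒ a) ⇒ (¬(a · b) ⇒ (b + (b + a))) = 4 ⇒ 1 = 1
No assignment yields a value below 1, so this is the minimum.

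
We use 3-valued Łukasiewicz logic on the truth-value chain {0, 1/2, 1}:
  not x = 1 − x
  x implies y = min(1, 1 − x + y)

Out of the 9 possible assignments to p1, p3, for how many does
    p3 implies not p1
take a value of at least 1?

6

p1 = 0, p3 = 0 ↦ 1  ≥
p1 = 0, p3 = 1/2 ↦ 1  ≥
p1 = 0, p3 = 1 ↦ 1  ≥
p1 = 1/2, p3 = 0 ↦ 1  ≥
p1 = 1/2, p3 = 1/2 ↦ 1  ≥
p1 = 1/2, p3 = 1 ↦ 1/2  <
p1 = 1, p3 = 0 ↦ 1  ≥
p1 = 1, p3 = 1/2 ↦ 1/2  <
p1 = 1, p3 = 1 ↦ 0  <
So 6 of the 9 assignments meet the threshold.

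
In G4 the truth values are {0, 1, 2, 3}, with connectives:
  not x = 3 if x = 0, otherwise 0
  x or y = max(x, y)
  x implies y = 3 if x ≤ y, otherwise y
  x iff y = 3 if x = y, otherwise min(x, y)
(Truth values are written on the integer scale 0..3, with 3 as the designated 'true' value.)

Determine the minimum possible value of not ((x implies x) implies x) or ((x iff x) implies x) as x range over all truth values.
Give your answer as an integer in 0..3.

Take x = 1:
x implies x = 1 implies 1 = 3
(x implies x) implies x = 3 implies 1 = 1
not ((x implies x) implies x) = not 1 = 0
x iff x = 1 iff 1 = 3
(x iff x) implies x = 3 implies 1 = 1
not ((x implies x) implies x) or ((x iff x) implies x) = 0 or 1 = 1
No assignment yields a value below 1, so this is the minimum.

1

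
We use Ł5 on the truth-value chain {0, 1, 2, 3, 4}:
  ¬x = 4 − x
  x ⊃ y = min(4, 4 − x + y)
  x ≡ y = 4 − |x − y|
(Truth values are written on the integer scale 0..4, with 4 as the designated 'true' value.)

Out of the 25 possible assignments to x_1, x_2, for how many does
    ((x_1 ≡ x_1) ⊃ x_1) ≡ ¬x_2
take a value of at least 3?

13

value 4: 5 assignments (counts)
value 3: 8 assignments (counts)
value 2: 6 assignments
value 1: 4 assignments
value 0: 2 assignments
So 13 of the 25 assignments meet the threshold.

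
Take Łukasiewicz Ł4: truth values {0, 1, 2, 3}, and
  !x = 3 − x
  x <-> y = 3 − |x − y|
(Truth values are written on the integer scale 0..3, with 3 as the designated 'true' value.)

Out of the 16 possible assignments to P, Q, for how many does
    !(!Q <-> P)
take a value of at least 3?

2

P = 0, Q = 0 ↦ 3  ≥
P = 0, Q = 1 ↦ 2  <
P = 0, Q = 2 ↦ 1  <
P = 0, Q = 3 ↦ 0  <
P = 1, Q = 0 ↦ 2  <
P = 1, Q = 1 ↦ 1  <
P = 1, Q = 2 ↦ 0  <
P = 1, Q = 3 ↦ 1  <
P = 2, Q = 0 ↦ 1  <
P = 2, Q = 1 ↦ 0  <
P = 2, Q = 2 ↦ 1  <
P = 2, Q = 3 ↦ 2  <
P = 3, Q = 0 ↦ 0  <
P = 3, Q = 1 ↦ 1  <
P = 3, Q = 2 ↦ 2  <
P = 3, Q = 3 ↦ 3  ≥
So 2 of the 16 assignments meet the threshold.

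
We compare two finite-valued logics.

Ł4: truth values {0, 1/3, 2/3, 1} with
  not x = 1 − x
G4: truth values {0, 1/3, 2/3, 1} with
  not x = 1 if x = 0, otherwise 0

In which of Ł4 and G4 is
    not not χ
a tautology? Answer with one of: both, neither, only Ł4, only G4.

In Ł4: at χ = 0 the value is 0 — not a tautology.
In G4: at χ = 0 the value is 0 — not a tautology.

neither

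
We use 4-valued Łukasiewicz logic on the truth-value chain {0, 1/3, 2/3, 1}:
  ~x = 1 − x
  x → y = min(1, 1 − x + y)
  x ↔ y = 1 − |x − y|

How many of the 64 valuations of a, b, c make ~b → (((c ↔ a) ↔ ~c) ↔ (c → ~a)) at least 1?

value 1: 54 assignments (counts)
value 2/3: 7 assignments
value 1/3: 2 assignments
value 0: 1 assignment
So 54 of the 64 assignments meet the threshold.

54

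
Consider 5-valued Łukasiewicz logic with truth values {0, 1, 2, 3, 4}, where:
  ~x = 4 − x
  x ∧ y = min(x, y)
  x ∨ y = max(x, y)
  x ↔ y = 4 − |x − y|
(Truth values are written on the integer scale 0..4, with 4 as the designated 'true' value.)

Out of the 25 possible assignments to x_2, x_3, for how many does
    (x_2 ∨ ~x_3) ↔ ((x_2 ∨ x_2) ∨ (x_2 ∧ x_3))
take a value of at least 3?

19

value 4: 15 assignments (counts)
value 3: 4 assignments (counts)
value 2: 3 assignments
value 1: 2 assignments
value 0: 1 assignment
So 19 of the 25 assignments meet the threshold.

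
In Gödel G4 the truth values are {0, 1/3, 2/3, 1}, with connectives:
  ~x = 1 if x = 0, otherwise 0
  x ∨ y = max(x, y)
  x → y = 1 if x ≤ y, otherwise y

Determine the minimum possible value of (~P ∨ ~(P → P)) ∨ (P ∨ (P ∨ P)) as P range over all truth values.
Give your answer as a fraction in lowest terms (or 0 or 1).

1/3

Take P = 1/3:
~P = ~1/3 = 0
P → P = 1/3 → 1/3 = 1
~(P → P) = ~1 = 0
~P ∨ ~(P → P) = 0 ∨ 0 = 0
P ∨ P = 1/3 ∨ 1/3 = 1/3
P ∨ (P ∨ P) = 1/3 ∨ 1/3 = 1/3
(~P ∨ ~(P → P)) ∨ (P ∨ (P ∨ P)) = 0 ∨ 1/3 = 1/3
No assignment yields a value below 1/3, so this is the minimum.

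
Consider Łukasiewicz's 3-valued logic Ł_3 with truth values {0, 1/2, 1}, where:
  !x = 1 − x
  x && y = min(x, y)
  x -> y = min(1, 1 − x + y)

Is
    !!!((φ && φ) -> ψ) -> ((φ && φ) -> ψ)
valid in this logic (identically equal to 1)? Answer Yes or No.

No

Counterexample: take φ = 1, ψ = 0.
φ && φ = 1 && 1 = 1
(φ && φ) -> ψ = 1 -> 0 = 0
!((φ && φ) -> ψ) = !0 = 1
!!((φ && φ) -> ψ) = !1 = 0
!!!((φ && φ) -> ψ) = !0 = 1
φ && φ = 1 && 1 = 1
(φ && φ) -> ψ = 1 -> 0 = 0
!!!((φ && φ) -> ψ) -> ((φ && φ) -> ψ) = 1 -> 0 = 0
This gives 0 ≠ 1.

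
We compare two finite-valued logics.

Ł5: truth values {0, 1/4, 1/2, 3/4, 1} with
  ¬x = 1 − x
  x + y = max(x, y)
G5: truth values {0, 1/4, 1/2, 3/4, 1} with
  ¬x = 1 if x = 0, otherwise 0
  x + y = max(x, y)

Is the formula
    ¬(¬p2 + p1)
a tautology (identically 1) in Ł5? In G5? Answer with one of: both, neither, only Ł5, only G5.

neither

In Ł5: at p1 = 0, p2 = 0 the value is 0 — not a tautology.
In G5: at p1 = 0, p2 = 0 the value is 0 — not a tautology.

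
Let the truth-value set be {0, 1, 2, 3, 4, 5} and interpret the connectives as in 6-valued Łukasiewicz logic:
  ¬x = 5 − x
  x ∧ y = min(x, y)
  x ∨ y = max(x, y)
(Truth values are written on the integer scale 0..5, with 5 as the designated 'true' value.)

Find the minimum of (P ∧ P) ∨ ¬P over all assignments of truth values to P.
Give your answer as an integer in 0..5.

3

Take P = 2:
P ∧ P = 2 ∧ 2 = 2
¬P = ¬2 = 3
(P ∧ P) ∨ ¬P = 2 ∨ 3 = 3
No assignment yields a value below 3, so this is the minimum.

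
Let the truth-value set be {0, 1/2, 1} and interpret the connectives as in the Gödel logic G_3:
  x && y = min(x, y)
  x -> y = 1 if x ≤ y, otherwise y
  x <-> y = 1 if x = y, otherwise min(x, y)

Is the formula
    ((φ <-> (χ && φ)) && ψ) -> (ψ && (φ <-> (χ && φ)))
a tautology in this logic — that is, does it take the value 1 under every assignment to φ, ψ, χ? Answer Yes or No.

Yes

At φ = 0, ψ = 0, χ = 1/2, for instance:
χ && φ = 1/2 && 0 = 0
φ <-> (χ && φ) = 0 <-> 0 = 1
(φ <-> (χ && φ)) && ψ = 1 && 0 = 0
ψ && (φ <-> (χ && φ)) = 0 && 1 = 0
((φ <-> (χ && φ)) && ψ) -> (ψ && (φ <-> (χ && φ))) = 0 -> 0 = 1
and checking the remaining 26 assignments likewise gives ≥ 1 in every case.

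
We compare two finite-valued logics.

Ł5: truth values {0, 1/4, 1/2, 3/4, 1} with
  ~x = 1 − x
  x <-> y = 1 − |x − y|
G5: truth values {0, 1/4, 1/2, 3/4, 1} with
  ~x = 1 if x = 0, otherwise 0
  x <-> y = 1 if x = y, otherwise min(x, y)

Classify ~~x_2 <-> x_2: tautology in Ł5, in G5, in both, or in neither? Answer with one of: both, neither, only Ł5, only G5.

only Ł5

In Ł5: every assignment gives 1 — tautology.
In G5: at x_2 = 1/4 the value is 1/4 — not a tautology.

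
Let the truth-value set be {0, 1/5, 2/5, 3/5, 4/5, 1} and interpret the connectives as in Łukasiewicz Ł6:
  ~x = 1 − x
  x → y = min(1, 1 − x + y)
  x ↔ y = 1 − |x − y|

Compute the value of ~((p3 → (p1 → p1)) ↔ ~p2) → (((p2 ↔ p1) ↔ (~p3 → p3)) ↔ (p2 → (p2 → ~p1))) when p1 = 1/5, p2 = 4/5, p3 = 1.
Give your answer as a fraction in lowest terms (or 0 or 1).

p1 → p1 = 1/5 → 1/5 = 1
p3 → (p1 → p1) = 1 → 1 = 1
~p2 = ~4/5 = 1/5
(p3 → (p1 → p1)) ↔ ~p2 = 1 ↔ 1/5 = 1/5
~((p3 → (p1 → p1)) ↔ ~p2) = ~1/5 = 4/5
p2 ↔ p1 = 4/5 ↔ 1/5 = 2/5
~p3 = ~1 = 0
~p3 → p3 = 0 → 1 = 1
(p2 ↔ p1) ↔ (~p3 → p3) = 2/5 ↔ 1 = 2/5
~p1 = ~1/5 = 4/5
p2 → ~p1 = 4/5 → 4/5 = 1
p2 → (p2 → ~p1) = 4/5 → 1 = 1
((p2 ↔ p1) ↔ (~p3 → p3)) ↔ (p2 → (p2 → ~p1)) = 2/5 ↔ 1 = 2/5
~((p3 → (p1 → p1)) ↔ ~p2) → (((p2 ↔ p1) ↔ (~p3 → p3)) ↔ (p2 → (p2 → ~p1))) = 4/5 → 2/5 = 3/5

3/5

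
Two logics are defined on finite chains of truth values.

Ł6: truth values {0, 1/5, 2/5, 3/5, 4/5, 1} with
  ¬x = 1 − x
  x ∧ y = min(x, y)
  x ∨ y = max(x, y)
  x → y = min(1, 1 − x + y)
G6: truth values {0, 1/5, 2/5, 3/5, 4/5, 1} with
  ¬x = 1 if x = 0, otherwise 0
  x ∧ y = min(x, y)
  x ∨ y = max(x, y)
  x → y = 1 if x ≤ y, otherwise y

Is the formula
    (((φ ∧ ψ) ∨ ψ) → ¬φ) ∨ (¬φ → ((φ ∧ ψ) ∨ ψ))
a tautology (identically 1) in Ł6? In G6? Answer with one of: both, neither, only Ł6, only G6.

In Ł6: every assignment gives 1 — tautology.
In G6: every assignment gives 1 — tautology.

both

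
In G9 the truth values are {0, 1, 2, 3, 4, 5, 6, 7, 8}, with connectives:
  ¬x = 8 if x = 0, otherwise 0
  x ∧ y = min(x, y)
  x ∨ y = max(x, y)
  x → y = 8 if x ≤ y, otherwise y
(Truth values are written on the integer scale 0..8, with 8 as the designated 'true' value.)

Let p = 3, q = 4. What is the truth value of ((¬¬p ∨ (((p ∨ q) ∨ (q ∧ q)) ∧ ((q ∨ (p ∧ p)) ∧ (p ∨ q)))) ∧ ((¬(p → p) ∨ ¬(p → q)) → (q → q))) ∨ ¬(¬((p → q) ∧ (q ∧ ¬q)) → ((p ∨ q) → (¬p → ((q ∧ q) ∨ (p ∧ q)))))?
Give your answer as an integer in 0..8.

8

¬p = ¬3 = 0
¬¬p = ¬0 = 8
p ∨ q = 3 ∨ 4 = 4
q ∧ q = 4 ∧ 4 = 4
(p ∨ q) ∨ (q ∧ q) = 4 ∨ 4 = 4
p ∧ p = 3 ∧ 3 = 3
q ∨ (p ∧ p) = 4 ∨ 3 = 4
p ∨ q = 3 ∨ 4 = 4
(q ∨ (p ∧ p)) ∧ (p ∨ q) = 4 ∧ 4 = 4
((p ∨ q) ∨ (q ∧ q)) ∧ ((q ∨ (p ∧ p)) ∧ (p ∨ q)) = 4 ∧ 4 = 4
¬¬p ∨ (((p ∨ q) ∨ (q ∧ q)) ∧ ((q ∨ (p ∧ p)) ∧ (p ∨ q))) = 8 ∨ 4 = 8
p → p = 3 → 3 = 8
¬(p → p) = ¬8 = 0
p → q = 3 → 4 = 8
¬(p → q) = ¬8 = 0
¬(p → p) ∨ ¬(p → q) = 0 ∨ 0 = 0
q → q = 4 → 4 = 8
(¬(p → p) ∨ ¬(p → q)) → (q → q) = 0 → 8 = 8
(¬¬p ∨ (((p ∨ q) ∨ (q ∧ q)) ∧ ((q ∨ (p ∧ p)) ∧ (p ∨ q)))) ∧ ((¬(p → p) ∨ ¬(p → q)) → (q → q)) = 8 ∧ 8 = 8
p → q = 3 → 4 = 8
¬q = ¬4 = 0
q ∧ ¬q = 4 ∧ 0 = 0
(p → q) ∧ (q ∧ ¬q) = 8 ∧ 0 = 0
¬((p → q) ∧ (q ∧ ¬q)) = ¬0 = 8
p ∨ q = 3 ∨ 4 = 4
¬p = ¬3 = 0
q ∧ q = 4 ∧ 4 = 4
p ∧ q = 3 ∧ 4 = 3
(q ∧ q) ∨ (p ∧ q) = 4 ∨ 3 = 4
¬p → ((q ∧ q) ∨ (p ∧ q)) = 0 → 4 = 8
(p ∨ q) → (¬p → ((q ∧ q) ∨ (p ∧ q))) = 4 → 8 = 8
¬((p → q) ∧ (q ∧ ¬q)) → ((p ∨ q) → (¬p → ((q ∧ q) ∨ (p ∧ q)))) = 8 → 8 = 8
¬(¬((p → q) ∧ (q ∧ ¬q)) → ((p ∨ q) → (¬p → ((q ∧ q) ∨ (p ∧ q))))) = ¬8 = 0
((¬¬p ∨ (((p ∨ q) ∨ (q ∧ q)) ∧ ((q ∨ (p ∧ p)) ∧ (p ∨ q)))) ∧ ((¬(p → p) ∨ ¬(p → q)) → (q → q))) ∨ ¬(¬((p → q) ∧ (q ∧ ¬q)) → ((p ∨ q) → (¬p → ((q ∧ q) ∨ (p ∧ q))))) = 8 ∨ 0 = 8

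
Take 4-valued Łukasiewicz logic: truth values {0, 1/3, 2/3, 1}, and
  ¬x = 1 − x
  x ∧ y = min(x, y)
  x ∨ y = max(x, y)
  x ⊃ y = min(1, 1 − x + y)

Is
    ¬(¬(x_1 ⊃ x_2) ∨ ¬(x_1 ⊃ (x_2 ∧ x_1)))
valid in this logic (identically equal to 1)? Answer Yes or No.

No

Counterexample: take x_1 = 1/3, x_2 = 0.
x_1 ⊃ x_2 = 1/3 ⊃ 0 = 2/3
¬(x_1 ⊃ x_2) = ¬2/3 = 1/3
x_2 ∧ x_1 = 0 ∧ 1/3 = 0
x_1 ⊃ (x_2 ∧ x_1) = 1/3 ⊃ 0 = 2/3
¬(x_1 ⊃ (x_2 ∧ x_1)) = ¬2/3 = 1/3
¬(x_1 ⊃ x_2) ∨ ¬(x_1 ⊃ (x_2 ∧ x_1)) = 1/3 ∨ 1/3 = 1/3
¬(¬(x_1 ⊃ x_2) ∨ ¬(x_1 ⊃ (x_2 ∧ x_1))) = ¬1/3 = 2/3
This gives 2/3 ≠ 1.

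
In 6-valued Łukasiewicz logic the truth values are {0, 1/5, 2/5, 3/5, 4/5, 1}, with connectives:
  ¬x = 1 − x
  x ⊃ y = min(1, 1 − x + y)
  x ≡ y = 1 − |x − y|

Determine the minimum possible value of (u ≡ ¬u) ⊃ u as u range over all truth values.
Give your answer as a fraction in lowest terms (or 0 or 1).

Take u = 2/5:
¬u = ¬2/5 = 3/5
u ≡ ¬u = 2/5 ≡ 3/5 = 4/5
(u ≡ ¬u) ⊃ u = 4/5 ⊃ 2/5 = 3/5
No assignment yields a value below 3/5, so this is the minimum.

3/5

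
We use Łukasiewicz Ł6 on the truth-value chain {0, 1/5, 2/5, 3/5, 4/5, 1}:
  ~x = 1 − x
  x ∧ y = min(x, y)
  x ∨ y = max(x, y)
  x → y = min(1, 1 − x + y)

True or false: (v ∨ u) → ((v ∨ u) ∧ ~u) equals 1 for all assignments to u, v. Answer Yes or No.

Counterexample: take u = 1/5, v = 1.
v ∨ u = 1 ∨ 1/5 = 1
~u = ~1/5 = 4/5
(v ∨ u) ∧ ~u = 1 ∧ 4/5 = 4/5
(v ∨ u) → ((v ∨ u) ∧ ~u) = 1 → 4/5 = 4/5
This gives 4/5 ≠ 1.

No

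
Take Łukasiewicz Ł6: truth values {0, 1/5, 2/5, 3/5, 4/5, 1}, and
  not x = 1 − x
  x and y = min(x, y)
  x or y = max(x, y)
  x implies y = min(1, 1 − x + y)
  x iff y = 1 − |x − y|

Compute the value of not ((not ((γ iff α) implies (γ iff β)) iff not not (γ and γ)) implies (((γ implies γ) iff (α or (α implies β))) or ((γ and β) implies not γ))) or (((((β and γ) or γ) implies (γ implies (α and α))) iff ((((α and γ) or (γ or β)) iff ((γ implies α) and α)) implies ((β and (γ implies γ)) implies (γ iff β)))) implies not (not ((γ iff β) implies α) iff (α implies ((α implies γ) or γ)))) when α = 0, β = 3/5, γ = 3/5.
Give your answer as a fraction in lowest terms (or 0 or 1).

1/5

γ iff α = 3/5 iff 0 = 2/5
γ iff β = 3/5 iff 3/5 = 1
(γ iff α) implies (γ iff β) = 2/5 implies 1 = 1
not ((γ iff α) implies (γ iff β)) = not 1 = 0
γ and γ = 3/5 and 3/5 = 3/5
not (γ and γ) = not 3/5 = 2/5
not not (γ and γ) = not 2/5 = 3/5
not ((γ iff α) implies (γ iff β)) iff not not (γ and γ) = 0 iff 3/5 = 2/5
γ implies γ = 3/5 implies 3/5 = 1
α implies β = 0 implies 3/5 = 1
α or (α implies β) = 0 or 1 = 1
(γ implies γ) iff (α or (α implies β)) = 1 iff 1 = 1
γ and β = 3/5 and 3/5 = 3/5
not γ = not 3/5 = 2/5
(γ and β) implies not γ = 3/5 implies 2/5 = 4/5
((γ implies γ) iff (α or (α implies β))) or ((γ and β) implies not γ) = 1 or 4/5 = 1
(not ((γ iff α) implies (γ iff β)) iff not not (γ and γ)) implies (((γ implies γ) iff (α or (α implies β))) or ((γ and β) implies not γ)) = 2/5 implies 1 = 1
not ((not ((γ iff α) implies (γ iff β)) iff not not (γ and γ)) implies (((γ implies γ) iff (α or (α implies β))) or ((γ and β) implies not γ))) = not 1 = 0
β and γ = 3/5 and 3/5 = 3/5
(β and γ) or γ = 3/5 or 3/5 = 3/5
α and α = 0 and 0 = 0
γ implies (α and α) = 3/5 implies 0 = 2/5
((β and γ) or γ) implies (γ implies (α and α)) = 3/5 implies 2/5 = 4/5
α and γ = 0 and 3/5 = 0
γ or β = 3/5 or 3/5 = 3/5
(α and γ) or (γ or β) = 0 or 3/5 = 3/5
γ implies α = 3/5 implies 0 = 2/5
(γ implies α) and α = 2/5 and 0 = 0
((α and γ) or (γ or β)) iff ((γ implies α) and α) = 3/5 iff 0 = 2/5
γ implies γ = 3/5 implies 3/5 = 1
β and (γ implies γ) = 3/5 and 1 = 3/5
γ iff β = 3/5 iff 3/5 = 1
(β and (γ implies γ)) implies (γ iff β) = 3/5 implies 1 = 1
(((α and γ) or (γ or β)) iff ((γ implies α) and α)) implies ((β and (γ implies γ)) implies (γ iff β)) = 2/5 implies 1 = 1
(((β and γ) or γ) implies (γ implies (α and α))) iff ((((α and γ) or (γ or β)) iff ((γ implies α) and α)) implies ((β and (γ implies γ)) implies (γ iff β))) = 4/5 iff 1 = 4/5
γ iff β = 3/5 iff 3/5 = 1
(γ iff β) implies α = 1 implies 0 = 0
not ((γ iff β) implies α) = not 0 = 1
α implies γ = 0 implies 3/5 = 1
(α implies γ) or γ = 1 or 3/5 = 1
α implies ((α implies γ) or γ) = 0 implies 1 = 1
not ((γ iff β) implies α) iff (α implies ((α implies γ) or γ)) = 1 iff 1 = 1
not (not ((γ iff β) implies α) iff (α implies ((α implies γ) or γ))) = not 1 = 0
((((β and γ) or γ) implies (γ implies (α and α))) iff ((((α and γ) or (γ or β)) iff ((γ implies α) and α)) implies ((β and (γ implies γ)) implies (γ iff β)))) implies not (not ((γ iff β) implies α) iff (α implies ((α implies γ) or γ))) = 4/5 implies 0 = 1/5
not ((not ((γ iff α) implies (γ iff β)) iff not not (γ and γ)) implies (((γ implies γ) iff (α or (α implies β))) or ((γ and β) implies not γ))) or (((((β and γ) or γ) implies (γ implies (α and α))) iff ((((α and γ) or (γ or β)) iff ((γ implies α) and α)) implies ((β and (γ implies γ)) implies (γ iff β)))) implies not (not ((γ iff β) implies α) iff (α implies ((α implies γ) or γ)))) = 0 or 1/5 = 1/5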